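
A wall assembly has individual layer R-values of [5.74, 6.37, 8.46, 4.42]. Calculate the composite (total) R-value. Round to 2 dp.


R_total = 5.74 + 6.37 + 8.46 + 4.42 = 24.99

24.99


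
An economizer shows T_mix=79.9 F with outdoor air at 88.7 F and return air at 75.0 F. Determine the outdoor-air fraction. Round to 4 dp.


frac = (79.9 - 75.0) / (88.7 - 75.0) = 0.3577

0.3577


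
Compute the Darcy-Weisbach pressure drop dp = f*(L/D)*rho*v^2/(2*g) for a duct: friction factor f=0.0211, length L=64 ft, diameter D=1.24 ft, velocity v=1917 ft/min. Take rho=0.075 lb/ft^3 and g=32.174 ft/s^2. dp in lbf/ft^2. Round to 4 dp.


v_fps = 1917/60 = 31.95 ft/s
dp = 0.0211*(64/1.24)*0.075*31.95^2/(2*32.174) = 1.2957 lbf/ft^2

1.2957 lbf/ft^2


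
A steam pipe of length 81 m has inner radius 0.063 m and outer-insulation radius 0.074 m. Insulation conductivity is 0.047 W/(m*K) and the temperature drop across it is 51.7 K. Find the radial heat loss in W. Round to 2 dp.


Q = 2*pi*0.047*81*51.7/ln(0.074/0.063) = 7684.49 W

7684.49 W


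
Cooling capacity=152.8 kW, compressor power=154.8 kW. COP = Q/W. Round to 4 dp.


COP = 152.8 / 154.8 = 0.9871

0.9871


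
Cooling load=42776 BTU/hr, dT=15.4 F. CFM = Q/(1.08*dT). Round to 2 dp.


CFM = 42776 / (1.08 * 15.4) = 2571.91

2571.91 CFM


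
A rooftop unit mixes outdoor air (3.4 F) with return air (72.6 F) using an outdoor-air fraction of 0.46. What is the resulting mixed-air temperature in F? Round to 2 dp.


T_mix = 0.46*3.4 + 0.54*72.6 = 40.77 F

40.77 F


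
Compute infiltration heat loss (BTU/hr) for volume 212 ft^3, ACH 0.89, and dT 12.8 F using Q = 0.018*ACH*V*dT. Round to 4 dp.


Q = 0.018 * 0.89 * 212 * 12.8 = 43.4719 BTU/hr

43.4719 BTU/hr


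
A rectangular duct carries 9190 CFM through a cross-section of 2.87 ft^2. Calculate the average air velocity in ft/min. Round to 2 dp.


V = 9190 / 2.87 = 3202.09 ft/min

3202.09 ft/min


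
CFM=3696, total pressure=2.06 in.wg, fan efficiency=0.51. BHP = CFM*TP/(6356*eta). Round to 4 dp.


BHP = 3696 * 2.06 / (6356 * 0.51) = 2.3488 hp

2.3488 hp


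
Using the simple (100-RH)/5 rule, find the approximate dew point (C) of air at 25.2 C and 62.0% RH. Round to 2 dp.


Td = 25.2 - (100-62.0)/5 = 17.60 C

17.60 C


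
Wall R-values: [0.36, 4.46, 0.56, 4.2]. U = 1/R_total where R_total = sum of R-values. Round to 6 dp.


R_total = 0.36 + 4.46 + 0.56 + 4.2 = 9.58
U = 1/9.58 = 0.104384

0.104384


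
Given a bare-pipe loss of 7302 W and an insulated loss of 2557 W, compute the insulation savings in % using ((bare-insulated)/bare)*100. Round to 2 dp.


Savings = ((7302-2557)/7302)*100 = 64.98 %

64.98 %


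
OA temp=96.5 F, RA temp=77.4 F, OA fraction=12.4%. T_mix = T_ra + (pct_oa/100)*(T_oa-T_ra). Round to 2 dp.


T_mix = 77.4 + (12.4/100)*(96.5-77.4) = 79.77 F

79.77 F


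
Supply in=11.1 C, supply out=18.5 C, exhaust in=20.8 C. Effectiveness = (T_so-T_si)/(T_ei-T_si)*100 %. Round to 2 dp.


eff = (18.5-11.1)/(20.8-11.1)*100 = 76.29 %

76.29 %


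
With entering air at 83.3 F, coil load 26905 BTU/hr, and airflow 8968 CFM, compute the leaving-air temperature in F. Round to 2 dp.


dT = 26905/(1.08*8968) = 2.7779
T_leave = 83.3 - 2.7779 = 80.52 F

80.52 F


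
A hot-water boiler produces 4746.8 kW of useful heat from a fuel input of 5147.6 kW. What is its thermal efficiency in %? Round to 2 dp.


eta = (4746.8/5147.6)*100 = 92.21 %

92.21 %


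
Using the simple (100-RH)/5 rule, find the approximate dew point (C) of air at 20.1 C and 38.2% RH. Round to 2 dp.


Td = 20.1 - (100-38.2)/5 = 7.74 C

7.74 C


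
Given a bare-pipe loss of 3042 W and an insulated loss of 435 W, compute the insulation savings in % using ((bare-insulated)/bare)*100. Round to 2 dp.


Savings = ((3042-435)/3042)*100 = 85.70 %

85.70 %


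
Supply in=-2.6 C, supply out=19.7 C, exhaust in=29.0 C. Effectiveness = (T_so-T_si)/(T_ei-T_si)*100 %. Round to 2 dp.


eff = (19.7-(-2.6))/(29.0-(-2.6))*100 = 70.57 %

70.57 %


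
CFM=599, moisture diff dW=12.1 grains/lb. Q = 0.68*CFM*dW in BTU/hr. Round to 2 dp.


Q = 0.68 * 599 * 12.1 = 4928.57 BTU/hr

4928.57 BTU/hr


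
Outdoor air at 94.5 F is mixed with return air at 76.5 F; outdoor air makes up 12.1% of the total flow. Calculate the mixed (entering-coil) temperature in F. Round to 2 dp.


T_mix = 76.5 + (12.1/100)*(94.5-76.5) = 78.68 F

78.68 F


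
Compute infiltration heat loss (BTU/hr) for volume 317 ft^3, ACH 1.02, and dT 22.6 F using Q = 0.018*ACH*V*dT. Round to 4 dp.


Q = 0.018 * 1.02 * 317 * 22.6 = 131.5347 BTU/hr

131.5347 BTU/hr


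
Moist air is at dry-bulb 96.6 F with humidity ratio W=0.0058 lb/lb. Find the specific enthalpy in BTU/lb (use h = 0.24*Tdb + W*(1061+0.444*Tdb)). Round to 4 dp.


h = 0.24*96.6 + 0.0058*(1061+0.444*96.6) = 29.5866 BTU/lb

29.5866 BTU/lb


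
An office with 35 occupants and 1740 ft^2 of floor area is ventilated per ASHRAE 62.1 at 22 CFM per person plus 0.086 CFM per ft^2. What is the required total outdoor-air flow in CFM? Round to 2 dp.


Total = 35*22 + 1740*0.086 = 919.64 CFM

919.64 CFM


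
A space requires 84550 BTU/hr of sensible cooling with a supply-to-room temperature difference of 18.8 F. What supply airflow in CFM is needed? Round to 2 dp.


CFM = 84550 / (1.08 * 18.8) = 4164.20

4164.20 CFM


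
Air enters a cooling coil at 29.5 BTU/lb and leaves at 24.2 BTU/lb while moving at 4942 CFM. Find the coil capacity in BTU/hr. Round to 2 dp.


Q = 4.5 * 4942 * (29.5 - 24.2) = 117866.70 BTU/hr

117866.70 BTU/hr


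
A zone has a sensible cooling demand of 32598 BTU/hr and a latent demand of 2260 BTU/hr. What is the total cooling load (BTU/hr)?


Qt = 32598 + 2260 = 34858 BTU/hr

34858 BTU/hr


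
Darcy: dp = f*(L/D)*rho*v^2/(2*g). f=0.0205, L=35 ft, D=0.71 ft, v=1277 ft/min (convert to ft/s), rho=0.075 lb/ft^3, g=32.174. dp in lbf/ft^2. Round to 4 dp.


v_fps = 1277/60 = 21.2833 ft/s
dp = 0.0205*(35/0.71)*0.075*21.2833^2/(2*32.174) = 0.5335 lbf/ft^2

0.5335 lbf/ft^2


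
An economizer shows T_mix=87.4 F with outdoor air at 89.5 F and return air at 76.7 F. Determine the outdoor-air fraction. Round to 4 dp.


frac = (87.4 - 76.7) / (89.5 - 76.7) = 0.8359

0.8359


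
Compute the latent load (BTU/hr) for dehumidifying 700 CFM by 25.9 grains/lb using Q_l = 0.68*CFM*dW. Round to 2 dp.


Q = 0.68 * 700 * 25.9 = 12328.40 BTU/hr

12328.40 BTU/hr


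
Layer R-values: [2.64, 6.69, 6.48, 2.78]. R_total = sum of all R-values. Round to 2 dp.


R_total = 2.64 + 6.69 + 6.48 + 2.78 = 18.59

18.59


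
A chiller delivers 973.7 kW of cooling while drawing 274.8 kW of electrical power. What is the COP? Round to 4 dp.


COP = 973.7 / 274.8 = 3.5433

3.5433


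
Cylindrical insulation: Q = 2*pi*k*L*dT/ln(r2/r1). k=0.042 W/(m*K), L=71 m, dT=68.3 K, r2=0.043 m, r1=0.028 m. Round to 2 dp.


Q = 2*pi*0.042*71*68.3/ln(0.043/0.028) = 2983.01 W

2983.01 W


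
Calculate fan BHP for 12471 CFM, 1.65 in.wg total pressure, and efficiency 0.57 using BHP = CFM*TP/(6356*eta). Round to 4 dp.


BHP = 12471 * 1.65 / (6356 * 0.57) = 5.6797 hp

5.6797 hp


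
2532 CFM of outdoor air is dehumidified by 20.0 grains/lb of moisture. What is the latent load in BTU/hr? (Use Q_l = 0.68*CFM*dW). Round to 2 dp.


Q = 0.68 * 2532 * 20.0 = 34435.20 BTU/hr

34435.20 BTU/hr


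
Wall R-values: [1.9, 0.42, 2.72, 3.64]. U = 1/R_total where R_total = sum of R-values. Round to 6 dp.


R_total = 1.9 + 0.42 + 2.72 + 3.64 = 8.68
U = 1/8.68 = 0.115207

0.115207


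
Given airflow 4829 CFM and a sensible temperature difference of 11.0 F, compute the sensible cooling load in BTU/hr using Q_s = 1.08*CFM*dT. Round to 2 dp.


Q = 1.08 * 4829 * 11.0 = 57368.52 BTU/hr

57368.52 BTU/hr


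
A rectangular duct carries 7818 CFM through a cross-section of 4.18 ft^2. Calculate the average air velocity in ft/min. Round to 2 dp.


V = 7818 / 4.18 = 1870.33 ft/min

1870.33 ft/min


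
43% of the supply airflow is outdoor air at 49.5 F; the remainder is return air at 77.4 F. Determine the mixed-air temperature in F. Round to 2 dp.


T_mix = 0.43*49.5 + 0.57*77.4 = 65.40 F

65.40 F


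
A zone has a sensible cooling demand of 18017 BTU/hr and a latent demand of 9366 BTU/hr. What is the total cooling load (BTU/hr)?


Qt = 18017 + 9366 = 27383 BTU/hr

27383 BTU/hr


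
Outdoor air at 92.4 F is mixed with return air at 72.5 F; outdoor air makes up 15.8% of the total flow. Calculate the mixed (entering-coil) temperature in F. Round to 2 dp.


T_mix = 72.5 + (15.8/100)*(92.4-72.5) = 75.64 F

75.64 F


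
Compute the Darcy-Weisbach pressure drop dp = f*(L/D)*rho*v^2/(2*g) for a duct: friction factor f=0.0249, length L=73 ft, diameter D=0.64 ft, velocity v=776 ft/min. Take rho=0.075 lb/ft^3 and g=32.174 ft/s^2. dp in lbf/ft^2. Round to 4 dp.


v_fps = 776/60 = 12.9333 ft/s
dp = 0.0249*(73/0.64)*0.075*12.9333^2/(2*32.174) = 0.5537 lbf/ft^2

0.5537 lbf/ft^2


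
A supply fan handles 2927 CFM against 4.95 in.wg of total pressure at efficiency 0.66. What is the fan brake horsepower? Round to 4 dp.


BHP = 2927 * 4.95 / (6356 * 0.66) = 3.4538 hp

3.4538 hp


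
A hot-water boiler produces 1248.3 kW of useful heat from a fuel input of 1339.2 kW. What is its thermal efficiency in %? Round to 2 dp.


eta = (1248.3/1339.2)*100 = 93.21 %

93.21 %


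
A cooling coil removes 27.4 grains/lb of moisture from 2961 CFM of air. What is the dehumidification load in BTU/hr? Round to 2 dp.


Q = 0.68 * 2961 * 27.4 = 55169.35 BTU/hr

55169.35 BTU/hr


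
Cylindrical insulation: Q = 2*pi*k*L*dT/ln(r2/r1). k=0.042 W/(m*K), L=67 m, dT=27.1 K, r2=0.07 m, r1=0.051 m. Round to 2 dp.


Q = 2*pi*0.042*67*27.1/ln(0.07/0.051) = 1513.10 W

1513.10 W


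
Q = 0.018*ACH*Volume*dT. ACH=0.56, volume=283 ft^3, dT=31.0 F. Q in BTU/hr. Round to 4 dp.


Q = 0.018 * 0.56 * 283 * 31.0 = 88.4318 BTU/hr

88.4318 BTU/hr


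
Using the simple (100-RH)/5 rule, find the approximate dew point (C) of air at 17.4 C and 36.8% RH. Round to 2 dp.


Td = 17.4 - (100-36.8)/5 = 4.76 C

4.76 C


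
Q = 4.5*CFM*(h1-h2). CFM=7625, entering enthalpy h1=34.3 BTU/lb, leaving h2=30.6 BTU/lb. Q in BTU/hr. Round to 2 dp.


Q = 4.5 * 7625 * (34.3 - 30.6) = 126956.25 BTU/hr

126956.25 BTU/hr


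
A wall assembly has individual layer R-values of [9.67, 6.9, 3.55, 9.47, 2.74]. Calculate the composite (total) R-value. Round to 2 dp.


R_total = 9.67 + 6.9 + 3.55 + 9.47 + 2.74 = 32.33

32.33


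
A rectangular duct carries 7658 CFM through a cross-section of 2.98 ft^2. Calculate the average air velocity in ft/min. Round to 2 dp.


V = 7658 / 2.98 = 2569.80 ft/min

2569.80 ft/min


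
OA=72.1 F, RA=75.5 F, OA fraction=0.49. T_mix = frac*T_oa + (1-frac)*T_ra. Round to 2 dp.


T_mix = 0.49*72.1 + 0.51*75.5 = 73.83 F

73.83 F


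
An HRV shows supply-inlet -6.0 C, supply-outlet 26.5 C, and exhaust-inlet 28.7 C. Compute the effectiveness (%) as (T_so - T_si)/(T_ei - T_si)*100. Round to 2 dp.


eff = (26.5-(-6.0))/(28.7-(-6.0))*100 = 93.66 %

93.66 %


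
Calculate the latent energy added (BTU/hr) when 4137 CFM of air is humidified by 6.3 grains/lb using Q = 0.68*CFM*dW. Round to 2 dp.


Q = 0.68 * 4137 * 6.3 = 17722.91 BTU/hr

17722.91 BTU/hr


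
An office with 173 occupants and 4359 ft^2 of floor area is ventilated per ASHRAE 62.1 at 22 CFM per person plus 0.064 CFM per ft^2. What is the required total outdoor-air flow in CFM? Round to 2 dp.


Total = 173*22 + 4359*0.064 = 4084.98 CFM

4084.98 CFM


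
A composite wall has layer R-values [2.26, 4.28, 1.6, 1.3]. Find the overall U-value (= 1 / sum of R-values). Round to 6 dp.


R_total = 2.26 + 4.28 + 1.6 + 1.3 = 9.44
U = 1/9.44 = 0.105932

0.105932


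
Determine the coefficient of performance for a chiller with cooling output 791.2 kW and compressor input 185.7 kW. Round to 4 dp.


COP = 791.2 / 185.7 = 4.2606

4.2606


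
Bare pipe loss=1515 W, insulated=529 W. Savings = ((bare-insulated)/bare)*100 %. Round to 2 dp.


Savings = ((1515-529)/1515)*100 = 65.08 %

65.08 %


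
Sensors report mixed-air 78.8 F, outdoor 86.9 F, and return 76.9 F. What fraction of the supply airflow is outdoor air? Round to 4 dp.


frac = (78.8 - 76.9) / (86.9 - 76.9) = 0.1900

0.1900


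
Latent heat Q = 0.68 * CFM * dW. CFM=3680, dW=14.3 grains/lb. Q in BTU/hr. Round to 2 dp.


Q = 0.68 * 3680 * 14.3 = 35784.32 BTU/hr

35784.32 BTU/hr


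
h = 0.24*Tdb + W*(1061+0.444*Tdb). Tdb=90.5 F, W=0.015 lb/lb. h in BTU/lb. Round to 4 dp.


h = 0.24*90.5 + 0.015*(1061+0.444*90.5) = 38.2377 BTU/lb

38.2377 BTU/lb


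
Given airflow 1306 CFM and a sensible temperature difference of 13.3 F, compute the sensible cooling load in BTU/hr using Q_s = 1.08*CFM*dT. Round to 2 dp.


Q = 1.08 * 1306 * 13.3 = 18759.38 BTU/hr

18759.38 BTU/hr


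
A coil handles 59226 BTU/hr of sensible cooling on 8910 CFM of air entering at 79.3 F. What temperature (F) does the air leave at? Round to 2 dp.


dT = 59226/(1.08*8910) = 6.1548
T_leave = 79.3 - 6.1548 = 73.15 F

73.15 F


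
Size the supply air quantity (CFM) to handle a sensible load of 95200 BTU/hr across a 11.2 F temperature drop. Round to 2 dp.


CFM = 95200 / (1.08 * 11.2) = 7870.37

7870.37 CFM


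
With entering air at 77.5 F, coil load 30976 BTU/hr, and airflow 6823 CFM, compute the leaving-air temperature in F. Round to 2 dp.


dT = 30976/(1.08*6823) = 4.2036
T_leave = 77.5 - 4.2036 = 73.30 F

73.30 F


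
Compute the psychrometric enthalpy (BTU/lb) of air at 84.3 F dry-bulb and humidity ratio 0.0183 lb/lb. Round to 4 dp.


h = 0.24*84.3 + 0.0183*(1061+0.444*84.3) = 40.3333 BTU/lb

40.3333 BTU/lb


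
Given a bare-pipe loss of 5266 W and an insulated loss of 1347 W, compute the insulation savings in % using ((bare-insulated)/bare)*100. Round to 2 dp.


Savings = ((5266-1347)/5266)*100 = 74.42 %

74.42 %


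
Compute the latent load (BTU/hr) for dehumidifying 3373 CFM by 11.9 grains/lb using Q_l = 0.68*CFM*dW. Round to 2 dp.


Q = 0.68 * 3373 * 11.9 = 27294.32 BTU/hr

27294.32 BTU/hr


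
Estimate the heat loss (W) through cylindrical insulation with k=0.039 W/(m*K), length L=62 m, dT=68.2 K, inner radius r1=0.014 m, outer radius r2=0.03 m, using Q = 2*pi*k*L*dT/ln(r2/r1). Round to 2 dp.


Q = 2*pi*0.039*62*68.2/ln(0.03/0.014) = 1359.52 W

1359.52 W


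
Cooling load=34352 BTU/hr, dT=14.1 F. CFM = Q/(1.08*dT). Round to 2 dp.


CFM = 34352 / (1.08 * 14.1) = 2255.84

2255.84 CFM


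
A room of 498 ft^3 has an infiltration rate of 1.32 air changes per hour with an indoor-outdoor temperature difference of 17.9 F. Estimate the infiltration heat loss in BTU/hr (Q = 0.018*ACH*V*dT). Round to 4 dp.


Q = 0.018 * 1.32 * 498 * 17.9 = 211.8014 BTU/hr

211.8014 BTU/hr


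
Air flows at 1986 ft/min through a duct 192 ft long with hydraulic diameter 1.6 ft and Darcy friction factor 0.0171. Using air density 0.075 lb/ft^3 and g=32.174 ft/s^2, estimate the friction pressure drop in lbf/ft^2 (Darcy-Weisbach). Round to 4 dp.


v_fps = 1986/60 = 33.1 ft/s
dp = 0.0171*(192/1.6)*0.075*33.1^2/(2*32.174) = 2.6204 lbf/ft^2

2.6204 lbf/ft^2


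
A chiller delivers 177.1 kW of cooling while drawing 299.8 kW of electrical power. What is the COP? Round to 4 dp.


COP = 177.1 / 299.8 = 0.5907

0.5907


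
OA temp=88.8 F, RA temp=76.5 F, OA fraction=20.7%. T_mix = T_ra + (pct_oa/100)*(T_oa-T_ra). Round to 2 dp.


T_mix = 76.5 + (20.7/100)*(88.8-76.5) = 79.05 F

79.05 F


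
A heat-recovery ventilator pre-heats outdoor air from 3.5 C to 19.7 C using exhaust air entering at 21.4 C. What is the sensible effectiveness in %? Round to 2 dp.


eff = (19.7-3.5)/(21.4-3.5)*100 = 90.50 %

90.50 %


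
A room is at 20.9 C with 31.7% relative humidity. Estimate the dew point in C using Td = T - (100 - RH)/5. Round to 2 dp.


Td = 20.9 - (100-31.7)/5 = 7.24 C

7.24 C


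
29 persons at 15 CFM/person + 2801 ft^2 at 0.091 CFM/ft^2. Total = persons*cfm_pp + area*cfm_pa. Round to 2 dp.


Total = 29*15 + 2801*0.091 = 689.89 CFM

689.89 CFM


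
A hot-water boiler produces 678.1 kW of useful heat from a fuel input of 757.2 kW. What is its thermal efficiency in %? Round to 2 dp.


eta = (678.1/757.2)*100 = 89.55 %

89.55 %


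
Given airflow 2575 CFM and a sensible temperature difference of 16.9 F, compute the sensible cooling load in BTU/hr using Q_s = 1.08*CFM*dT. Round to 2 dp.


Q = 1.08 * 2575 * 16.9 = 46998.90 BTU/hr

46998.90 BTU/hr


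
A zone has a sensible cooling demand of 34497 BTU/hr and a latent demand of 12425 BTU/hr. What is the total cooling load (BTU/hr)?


Qt = 34497 + 12425 = 46922 BTU/hr

46922 BTU/hr


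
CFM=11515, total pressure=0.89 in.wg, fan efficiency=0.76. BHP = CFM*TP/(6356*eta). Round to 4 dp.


BHP = 11515 * 0.89 / (6356 * 0.76) = 2.1216 hp

2.1216 hp


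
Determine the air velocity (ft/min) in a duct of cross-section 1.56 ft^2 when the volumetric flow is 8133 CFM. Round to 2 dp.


V = 8133 / 1.56 = 5213.46 ft/min

5213.46 ft/min


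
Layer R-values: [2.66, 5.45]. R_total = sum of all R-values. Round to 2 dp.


R_total = 2.66 + 5.45 = 8.11

8.11


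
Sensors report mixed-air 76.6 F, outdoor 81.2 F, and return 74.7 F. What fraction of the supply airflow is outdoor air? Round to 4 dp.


frac = (76.6 - 74.7) / (81.2 - 74.7) = 0.2923

0.2923


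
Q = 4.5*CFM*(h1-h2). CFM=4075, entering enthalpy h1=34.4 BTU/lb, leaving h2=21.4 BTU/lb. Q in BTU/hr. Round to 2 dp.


Q = 4.5 * 4075 * (34.4 - 21.4) = 238387.50 BTU/hr

238387.50 BTU/hr


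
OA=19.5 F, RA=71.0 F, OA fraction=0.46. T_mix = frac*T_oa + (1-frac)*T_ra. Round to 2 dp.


T_mix = 0.46*19.5 + 0.54*71.0 = 47.31 F

47.31 F


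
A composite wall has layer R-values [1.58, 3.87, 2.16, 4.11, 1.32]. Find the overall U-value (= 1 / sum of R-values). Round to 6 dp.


R_total = 1.58 + 3.87 + 2.16 + 4.11 + 1.32 = 13.04
U = 1/13.04 = 0.076687

0.076687


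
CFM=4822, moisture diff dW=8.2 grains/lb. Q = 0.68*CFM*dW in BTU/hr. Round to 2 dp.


Q = 0.68 * 4822 * 8.2 = 26887.47 BTU/hr

26887.47 BTU/hr


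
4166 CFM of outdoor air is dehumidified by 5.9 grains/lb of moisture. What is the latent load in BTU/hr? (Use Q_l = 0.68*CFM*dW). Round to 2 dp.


Q = 0.68 * 4166 * 5.9 = 16713.99 BTU/hr

16713.99 BTU/hr


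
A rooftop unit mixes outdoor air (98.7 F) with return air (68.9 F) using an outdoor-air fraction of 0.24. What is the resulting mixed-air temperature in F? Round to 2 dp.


T_mix = 0.24*98.7 + 0.76*68.9 = 76.05 F

76.05 F


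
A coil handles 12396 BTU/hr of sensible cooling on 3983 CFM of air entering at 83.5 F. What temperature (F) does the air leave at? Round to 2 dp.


dT = 12396/(1.08*3983) = 2.8817
T_leave = 83.5 - 2.8817 = 80.62 F

80.62 F


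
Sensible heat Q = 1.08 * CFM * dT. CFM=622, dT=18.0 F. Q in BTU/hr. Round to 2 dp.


Q = 1.08 * 622 * 18.0 = 12091.68 BTU/hr

12091.68 BTU/hr


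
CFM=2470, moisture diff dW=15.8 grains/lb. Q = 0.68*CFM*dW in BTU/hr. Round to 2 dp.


Q = 0.68 * 2470 * 15.8 = 26537.68 BTU/hr

26537.68 BTU/hr


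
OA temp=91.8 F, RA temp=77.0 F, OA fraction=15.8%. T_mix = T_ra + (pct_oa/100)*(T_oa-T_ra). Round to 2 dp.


T_mix = 77.0 + (15.8/100)*(91.8-77.0) = 79.34 F

79.34 F


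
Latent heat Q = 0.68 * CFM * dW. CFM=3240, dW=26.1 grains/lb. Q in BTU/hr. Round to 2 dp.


Q = 0.68 * 3240 * 26.1 = 57503.52 BTU/hr

57503.52 BTU/hr


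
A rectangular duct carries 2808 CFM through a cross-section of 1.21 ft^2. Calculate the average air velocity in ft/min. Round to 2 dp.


V = 2808 / 1.21 = 2320.66 ft/min

2320.66 ft/min


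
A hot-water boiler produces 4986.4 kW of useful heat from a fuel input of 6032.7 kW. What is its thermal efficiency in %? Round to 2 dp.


eta = (4986.4/6032.7)*100 = 82.66 %

82.66 %


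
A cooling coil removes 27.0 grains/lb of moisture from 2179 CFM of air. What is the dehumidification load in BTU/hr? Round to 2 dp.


Q = 0.68 * 2179 * 27.0 = 40006.44 BTU/hr

40006.44 BTU/hr


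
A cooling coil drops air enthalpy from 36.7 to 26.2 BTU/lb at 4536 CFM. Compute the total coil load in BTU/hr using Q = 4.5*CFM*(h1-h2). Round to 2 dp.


Q = 4.5 * 4536 * (36.7 - 26.2) = 214326.00 BTU/hr

214326.00 BTU/hr


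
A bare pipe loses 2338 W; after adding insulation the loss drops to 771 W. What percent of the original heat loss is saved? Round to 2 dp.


Savings = ((2338-771)/2338)*100 = 67.02 %

67.02 %


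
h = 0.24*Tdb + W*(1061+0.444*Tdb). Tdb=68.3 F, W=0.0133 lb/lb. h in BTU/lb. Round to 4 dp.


h = 0.24*68.3 + 0.0133*(1061+0.444*68.3) = 30.9066 BTU/lb

30.9066 BTU/lb


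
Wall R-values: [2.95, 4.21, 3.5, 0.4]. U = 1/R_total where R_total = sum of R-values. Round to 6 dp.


R_total = 2.95 + 4.21 + 3.5 + 0.4 = 11.06
U = 1/11.06 = 0.090416

0.090416


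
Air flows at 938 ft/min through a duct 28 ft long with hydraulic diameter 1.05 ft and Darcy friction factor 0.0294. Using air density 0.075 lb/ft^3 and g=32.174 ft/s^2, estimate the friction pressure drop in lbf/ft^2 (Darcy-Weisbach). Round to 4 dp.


v_fps = 938/60 = 15.6333 ft/s
dp = 0.0294*(28/1.05)*0.075*15.6333^2/(2*32.174) = 0.2233 lbf/ft^2

0.2233 lbf/ft^2


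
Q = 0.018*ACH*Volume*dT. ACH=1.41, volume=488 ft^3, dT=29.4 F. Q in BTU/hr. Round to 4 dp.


Q = 0.018 * 1.41 * 488 * 29.4 = 364.1319 BTU/hr

364.1319 BTU/hr


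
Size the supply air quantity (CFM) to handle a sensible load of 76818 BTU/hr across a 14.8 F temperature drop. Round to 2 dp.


CFM = 76818 / (1.08 * 14.8) = 4805.93

4805.93 CFM


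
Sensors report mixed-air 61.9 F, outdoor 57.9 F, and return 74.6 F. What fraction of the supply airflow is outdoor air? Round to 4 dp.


frac = (61.9 - 74.6) / (57.9 - 74.6) = 0.7605

0.7605


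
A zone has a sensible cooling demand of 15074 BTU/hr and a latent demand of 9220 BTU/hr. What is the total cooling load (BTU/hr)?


Qt = 15074 + 9220 = 24294 BTU/hr

24294 BTU/hr


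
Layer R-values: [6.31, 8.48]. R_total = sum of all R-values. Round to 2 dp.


R_total = 6.31 + 8.48 = 14.79

14.79


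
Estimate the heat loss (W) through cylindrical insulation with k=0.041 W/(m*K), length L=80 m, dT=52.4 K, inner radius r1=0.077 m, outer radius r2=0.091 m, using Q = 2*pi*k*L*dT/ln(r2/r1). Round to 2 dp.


Q = 2*pi*0.041*80*52.4/ln(0.091/0.077) = 6464.40 W

6464.40 W


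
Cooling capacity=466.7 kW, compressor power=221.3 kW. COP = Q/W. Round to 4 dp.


COP = 466.7 / 221.3 = 2.1089

2.1089


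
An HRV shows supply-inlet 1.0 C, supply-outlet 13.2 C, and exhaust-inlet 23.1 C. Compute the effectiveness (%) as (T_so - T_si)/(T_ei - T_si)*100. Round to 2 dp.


eff = (13.2-1.0)/(23.1-1.0)*100 = 55.20 %

55.20 %


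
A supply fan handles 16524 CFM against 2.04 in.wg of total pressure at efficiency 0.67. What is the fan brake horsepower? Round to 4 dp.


BHP = 16524 * 2.04 / (6356 * 0.67) = 7.9157 hp

7.9157 hp


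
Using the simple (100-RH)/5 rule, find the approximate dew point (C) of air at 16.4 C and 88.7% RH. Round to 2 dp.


Td = 16.4 - (100-88.7)/5 = 14.14 C

14.14 C


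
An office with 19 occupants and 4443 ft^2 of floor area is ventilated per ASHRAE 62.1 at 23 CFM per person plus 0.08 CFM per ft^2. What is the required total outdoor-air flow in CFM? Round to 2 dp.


Total = 19*23 + 4443*0.08 = 792.44 CFM

792.44 CFM


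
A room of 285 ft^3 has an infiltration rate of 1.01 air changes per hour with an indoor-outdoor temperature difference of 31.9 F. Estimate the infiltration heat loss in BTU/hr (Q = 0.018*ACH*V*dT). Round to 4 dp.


Q = 0.018 * 1.01 * 285 * 31.9 = 165.2835 BTU/hr

165.2835 BTU/hr


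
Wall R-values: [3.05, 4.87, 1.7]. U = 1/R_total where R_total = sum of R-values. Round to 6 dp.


R_total = 3.05 + 4.87 + 1.7 = 9.62
U = 1/9.62 = 0.103950

0.103950


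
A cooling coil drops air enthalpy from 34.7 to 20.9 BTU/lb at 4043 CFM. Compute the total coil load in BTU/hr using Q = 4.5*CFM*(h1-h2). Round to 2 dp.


Q = 4.5 * 4043 * (34.7 - 20.9) = 251070.30 BTU/hr

251070.30 BTU/hr


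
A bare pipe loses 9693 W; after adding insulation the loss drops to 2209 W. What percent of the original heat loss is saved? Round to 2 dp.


Savings = ((9693-2209)/9693)*100 = 77.21 %

77.21 %


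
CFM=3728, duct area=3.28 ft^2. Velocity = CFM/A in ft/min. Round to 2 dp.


V = 3728 / 3.28 = 1136.59 ft/min

1136.59 ft/min


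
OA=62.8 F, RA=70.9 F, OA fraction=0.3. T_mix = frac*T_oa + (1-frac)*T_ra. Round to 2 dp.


T_mix = 0.3*62.8 + 0.7*70.9 = 68.47 F

68.47 F


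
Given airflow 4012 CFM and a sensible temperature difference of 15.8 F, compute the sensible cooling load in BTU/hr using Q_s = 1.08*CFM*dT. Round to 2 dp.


Q = 1.08 * 4012 * 15.8 = 68460.77 BTU/hr

68460.77 BTU/hr


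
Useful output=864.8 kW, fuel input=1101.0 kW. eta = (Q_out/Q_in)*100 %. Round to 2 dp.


eta = (864.8/1101.0)*100 = 78.55 %

78.55 %


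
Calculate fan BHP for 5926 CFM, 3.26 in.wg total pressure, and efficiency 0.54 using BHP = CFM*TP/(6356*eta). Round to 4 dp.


BHP = 5926 * 3.26 / (6356 * 0.54) = 5.6286 hp

5.6286 hp


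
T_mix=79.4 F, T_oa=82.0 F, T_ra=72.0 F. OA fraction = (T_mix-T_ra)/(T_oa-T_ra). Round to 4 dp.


frac = (79.4 - 72.0) / (82.0 - 72.0) = 0.7400

0.7400


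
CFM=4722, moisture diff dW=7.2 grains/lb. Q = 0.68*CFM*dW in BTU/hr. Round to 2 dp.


Q = 0.68 * 4722 * 7.2 = 23118.91 BTU/hr

23118.91 BTU/hr


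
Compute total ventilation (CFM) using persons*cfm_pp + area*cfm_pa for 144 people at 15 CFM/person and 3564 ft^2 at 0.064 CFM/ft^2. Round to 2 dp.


Total = 144*15 + 3564*0.064 = 2388.10 CFM

2388.10 CFM


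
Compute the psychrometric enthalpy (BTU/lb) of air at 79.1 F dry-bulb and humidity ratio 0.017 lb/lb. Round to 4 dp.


h = 0.24*79.1 + 0.017*(1061+0.444*79.1) = 37.6180 BTU/lb

37.6180 BTU/lb


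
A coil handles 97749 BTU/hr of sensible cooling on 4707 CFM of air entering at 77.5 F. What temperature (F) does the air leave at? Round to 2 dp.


dT = 97749/(1.08*4707) = 19.2285
T_leave = 77.5 - 19.2285 = 58.27 F

58.27 F


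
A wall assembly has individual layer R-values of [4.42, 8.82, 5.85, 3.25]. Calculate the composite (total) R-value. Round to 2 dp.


R_total = 4.42 + 8.82 + 5.85 + 3.25 = 22.34

22.34


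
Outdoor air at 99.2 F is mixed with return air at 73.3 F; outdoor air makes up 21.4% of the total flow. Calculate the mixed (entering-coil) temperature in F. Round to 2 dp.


T_mix = 73.3 + (21.4/100)*(99.2-73.3) = 78.84 F

78.84 F


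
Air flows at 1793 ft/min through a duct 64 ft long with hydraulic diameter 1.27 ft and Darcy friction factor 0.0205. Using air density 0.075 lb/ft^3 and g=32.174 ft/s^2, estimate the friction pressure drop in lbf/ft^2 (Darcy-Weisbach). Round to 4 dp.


v_fps = 1793/60 = 29.8833 ft/s
dp = 0.0205*(64/1.27)*0.075*29.8833^2/(2*32.174) = 1.0753 lbf/ft^2

1.0753 lbf/ft^2


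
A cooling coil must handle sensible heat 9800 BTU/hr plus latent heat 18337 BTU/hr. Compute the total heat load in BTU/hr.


Qt = 9800 + 18337 = 28137 BTU/hr

28137 BTU/hr


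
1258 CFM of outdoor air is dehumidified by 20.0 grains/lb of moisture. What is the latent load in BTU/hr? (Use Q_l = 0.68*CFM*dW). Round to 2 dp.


Q = 0.68 * 1258 * 20.0 = 17108.80 BTU/hr

17108.80 BTU/hr


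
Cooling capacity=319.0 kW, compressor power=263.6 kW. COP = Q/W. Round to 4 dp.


COP = 319.0 / 263.6 = 1.2102

1.2102


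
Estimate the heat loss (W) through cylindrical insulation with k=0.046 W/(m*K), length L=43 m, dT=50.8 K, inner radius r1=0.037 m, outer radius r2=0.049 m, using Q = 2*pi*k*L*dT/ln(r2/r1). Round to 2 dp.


Q = 2*pi*0.046*43*50.8/ln(0.049/0.037) = 2247.58 W

2247.58 W


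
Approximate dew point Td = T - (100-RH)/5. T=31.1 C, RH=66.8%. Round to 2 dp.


Td = 31.1 - (100-66.8)/5 = 24.46 C

24.46 C


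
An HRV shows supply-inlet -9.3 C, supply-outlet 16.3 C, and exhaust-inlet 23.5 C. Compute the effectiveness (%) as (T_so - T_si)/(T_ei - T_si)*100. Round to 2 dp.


eff = (16.3-(-9.3))/(23.5-(-9.3))*100 = 78.05 %

78.05 %


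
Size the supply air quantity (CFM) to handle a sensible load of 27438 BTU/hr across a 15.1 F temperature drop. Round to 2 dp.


CFM = 27438 / (1.08 * 15.1) = 1682.49

1682.49 CFM


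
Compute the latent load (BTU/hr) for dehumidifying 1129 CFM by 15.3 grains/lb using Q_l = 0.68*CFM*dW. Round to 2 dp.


Q = 0.68 * 1129 * 15.3 = 11746.12 BTU/hr

11746.12 BTU/hr


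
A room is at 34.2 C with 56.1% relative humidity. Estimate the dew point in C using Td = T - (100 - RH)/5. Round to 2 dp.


Td = 34.2 - (100-56.1)/5 = 25.42 C

25.42 C


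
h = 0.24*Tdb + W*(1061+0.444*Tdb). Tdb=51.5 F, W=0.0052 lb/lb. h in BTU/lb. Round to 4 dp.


h = 0.24*51.5 + 0.0052*(1061+0.444*51.5) = 17.9961 BTU/lb

17.9961 BTU/lb


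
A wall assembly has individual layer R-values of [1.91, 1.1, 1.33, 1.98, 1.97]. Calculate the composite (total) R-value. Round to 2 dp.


R_total = 1.91 + 1.1 + 1.33 + 1.98 + 1.97 = 8.29

8.29


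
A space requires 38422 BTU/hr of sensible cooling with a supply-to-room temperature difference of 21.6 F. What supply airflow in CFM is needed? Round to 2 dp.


CFM = 38422 / (1.08 * 21.6) = 1647.03

1647.03 CFM


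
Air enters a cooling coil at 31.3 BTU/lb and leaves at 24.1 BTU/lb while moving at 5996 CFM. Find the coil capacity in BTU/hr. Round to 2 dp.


Q = 4.5 * 5996 * (31.3 - 24.1) = 194270.40 BTU/hr

194270.40 BTU/hr


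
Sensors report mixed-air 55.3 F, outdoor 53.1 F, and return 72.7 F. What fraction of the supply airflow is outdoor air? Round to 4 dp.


frac = (55.3 - 72.7) / (53.1 - 72.7) = 0.8878

0.8878


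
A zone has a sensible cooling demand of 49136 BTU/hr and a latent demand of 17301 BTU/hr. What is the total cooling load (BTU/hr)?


Qt = 49136 + 17301 = 66437 BTU/hr

66437 BTU/hr


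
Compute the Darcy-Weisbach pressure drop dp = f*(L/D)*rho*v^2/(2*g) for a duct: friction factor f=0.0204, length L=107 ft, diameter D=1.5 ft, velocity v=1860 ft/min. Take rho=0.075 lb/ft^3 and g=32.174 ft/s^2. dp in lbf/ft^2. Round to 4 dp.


v_fps = 1860/60 = 31.0 ft/s
dp = 0.0204*(107/1.5)*0.075*31.0^2/(2*32.174) = 1.6299 lbf/ft^2

1.6299 lbf/ft^2


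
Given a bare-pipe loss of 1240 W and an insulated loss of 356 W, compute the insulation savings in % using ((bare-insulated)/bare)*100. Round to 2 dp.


Savings = ((1240-356)/1240)*100 = 71.29 %

71.29 %


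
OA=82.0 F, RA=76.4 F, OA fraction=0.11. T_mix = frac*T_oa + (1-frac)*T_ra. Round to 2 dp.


T_mix = 0.11*82.0 + 0.89*76.4 = 77.02 F

77.02 F


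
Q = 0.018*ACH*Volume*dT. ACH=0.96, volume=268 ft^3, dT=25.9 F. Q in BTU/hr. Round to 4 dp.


Q = 0.018 * 0.96 * 268 * 25.9 = 119.9439 BTU/hr

119.9439 BTU/hr


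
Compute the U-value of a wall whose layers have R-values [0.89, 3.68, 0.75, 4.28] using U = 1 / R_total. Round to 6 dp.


R_total = 0.89 + 3.68 + 0.75 + 4.28 = 9.60
U = 1/9.60 = 0.104167

0.104167


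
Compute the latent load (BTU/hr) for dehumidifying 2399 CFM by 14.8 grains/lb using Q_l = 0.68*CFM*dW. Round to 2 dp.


Q = 0.68 * 2399 * 14.8 = 24143.54 BTU/hr

24143.54 BTU/hr


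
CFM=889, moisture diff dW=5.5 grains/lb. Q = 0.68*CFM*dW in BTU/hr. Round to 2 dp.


Q = 0.68 * 889 * 5.5 = 3324.86 BTU/hr

3324.86 BTU/hr


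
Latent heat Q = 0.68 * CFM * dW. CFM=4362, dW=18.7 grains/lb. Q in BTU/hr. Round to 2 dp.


Q = 0.68 * 4362 * 18.7 = 55467.19 BTU/hr

55467.19 BTU/hr


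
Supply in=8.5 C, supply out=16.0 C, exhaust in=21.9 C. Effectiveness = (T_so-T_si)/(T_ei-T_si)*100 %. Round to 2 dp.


eff = (16.0-8.5)/(21.9-8.5)*100 = 55.97 %

55.97 %


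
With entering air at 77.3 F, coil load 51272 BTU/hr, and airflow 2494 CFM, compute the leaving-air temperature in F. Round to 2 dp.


dT = 51272/(1.08*2494) = 19.0353
T_leave = 77.3 - 19.0353 = 58.26 F

58.26 F


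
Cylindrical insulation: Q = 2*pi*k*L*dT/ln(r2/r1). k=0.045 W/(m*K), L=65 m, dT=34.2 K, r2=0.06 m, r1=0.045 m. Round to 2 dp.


Q = 2*pi*0.045*65*34.2/ln(0.06/0.045) = 2184.84 W

2184.84 W


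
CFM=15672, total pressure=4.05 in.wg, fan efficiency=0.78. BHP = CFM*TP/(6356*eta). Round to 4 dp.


BHP = 15672 * 4.05 / (6356 * 0.78) = 12.8027 hp

12.8027 hp


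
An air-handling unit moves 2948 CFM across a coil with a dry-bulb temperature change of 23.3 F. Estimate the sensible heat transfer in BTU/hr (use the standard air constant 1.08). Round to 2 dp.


Q = 1.08 * 2948 * 23.3 = 74183.47 BTU/hr

74183.47 BTU/hr


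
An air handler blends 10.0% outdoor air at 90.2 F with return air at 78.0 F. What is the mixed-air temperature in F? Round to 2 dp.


T_mix = 78.0 + (10.0/100)*(90.2-78.0) = 79.22 F

79.22 F


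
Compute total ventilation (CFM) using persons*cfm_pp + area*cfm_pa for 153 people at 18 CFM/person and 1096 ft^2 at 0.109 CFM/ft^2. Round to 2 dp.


Total = 153*18 + 1096*0.109 = 2873.46 CFM

2873.46 CFM


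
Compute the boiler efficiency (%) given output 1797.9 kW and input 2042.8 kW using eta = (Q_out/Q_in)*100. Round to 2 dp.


eta = (1797.9/2042.8)*100 = 88.01 %

88.01 %


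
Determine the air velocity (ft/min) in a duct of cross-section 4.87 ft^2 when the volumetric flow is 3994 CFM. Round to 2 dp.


V = 3994 / 4.87 = 820.12 ft/min

820.12 ft/min


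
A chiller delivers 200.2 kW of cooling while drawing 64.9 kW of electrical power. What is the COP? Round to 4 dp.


COP = 200.2 / 64.9 = 3.0847

3.0847


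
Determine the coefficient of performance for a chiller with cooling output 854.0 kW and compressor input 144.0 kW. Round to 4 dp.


COP = 854.0 / 144.0 = 5.9306

5.9306


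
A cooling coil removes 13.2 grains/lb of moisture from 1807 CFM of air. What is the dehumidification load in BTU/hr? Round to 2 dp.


Q = 0.68 * 1807 * 13.2 = 16219.63 BTU/hr

16219.63 BTU/hr


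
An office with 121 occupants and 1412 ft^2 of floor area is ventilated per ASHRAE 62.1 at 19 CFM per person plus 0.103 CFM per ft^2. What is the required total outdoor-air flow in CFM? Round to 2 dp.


Total = 121*19 + 1412*0.103 = 2444.44 CFM

2444.44 CFM


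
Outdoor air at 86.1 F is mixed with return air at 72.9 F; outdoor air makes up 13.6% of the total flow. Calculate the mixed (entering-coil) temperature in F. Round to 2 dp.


T_mix = 72.9 + (13.6/100)*(86.1-72.9) = 74.70 F

74.70 F


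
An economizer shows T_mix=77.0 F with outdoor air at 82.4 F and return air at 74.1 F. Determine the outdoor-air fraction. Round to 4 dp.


frac = (77.0 - 74.1) / (82.4 - 74.1) = 0.3494

0.3494


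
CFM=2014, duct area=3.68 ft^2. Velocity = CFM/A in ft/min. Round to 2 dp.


V = 2014 / 3.68 = 547.28 ft/min

547.28 ft/min


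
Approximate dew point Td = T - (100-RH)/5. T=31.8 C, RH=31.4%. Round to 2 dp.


Td = 31.8 - (100-31.4)/5 = 18.08 C

18.08 C


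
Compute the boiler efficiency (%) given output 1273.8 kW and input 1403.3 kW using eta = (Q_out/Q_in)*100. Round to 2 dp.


eta = (1273.8/1403.3)*100 = 90.77 %

90.77 %


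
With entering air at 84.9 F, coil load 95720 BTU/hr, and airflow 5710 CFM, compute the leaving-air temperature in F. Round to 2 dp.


dT = 95720/(1.08*5710) = 15.5218
T_leave = 84.9 - 15.5218 = 69.38 F

69.38 F


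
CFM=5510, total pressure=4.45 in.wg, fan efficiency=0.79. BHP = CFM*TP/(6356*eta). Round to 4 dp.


BHP = 5510 * 4.45 / (6356 * 0.79) = 4.8832 hp

4.8832 hp


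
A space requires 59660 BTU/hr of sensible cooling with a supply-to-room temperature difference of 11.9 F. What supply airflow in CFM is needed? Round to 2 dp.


CFM = 59660 / (1.08 * 11.9) = 4642.08

4642.08 CFM


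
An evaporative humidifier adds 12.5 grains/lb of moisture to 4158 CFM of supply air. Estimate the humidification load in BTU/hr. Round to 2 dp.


Q = 0.68 * 4158 * 12.5 = 35343.00 BTU/hr

35343.00 BTU/hr


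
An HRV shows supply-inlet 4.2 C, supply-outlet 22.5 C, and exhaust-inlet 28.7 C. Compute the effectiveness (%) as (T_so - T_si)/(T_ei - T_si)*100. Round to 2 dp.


eff = (22.5-4.2)/(28.7-4.2)*100 = 74.69 %

74.69 %


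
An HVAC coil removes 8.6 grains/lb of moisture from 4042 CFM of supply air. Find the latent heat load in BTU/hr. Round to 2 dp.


Q = 0.68 * 4042 * 8.6 = 23637.62 BTU/hr

23637.62 BTU/hr


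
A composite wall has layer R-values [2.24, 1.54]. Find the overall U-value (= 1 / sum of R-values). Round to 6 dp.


R_total = 2.24 + 1.54 = 3.78
U = 1/3.78 = 0.264550

0.264550


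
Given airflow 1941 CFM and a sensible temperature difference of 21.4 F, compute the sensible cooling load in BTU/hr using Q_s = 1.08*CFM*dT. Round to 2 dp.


Q = 1.08 * 1941 * 21.4 = 44860.39 BTU/hr

44860.39 BTU/hr


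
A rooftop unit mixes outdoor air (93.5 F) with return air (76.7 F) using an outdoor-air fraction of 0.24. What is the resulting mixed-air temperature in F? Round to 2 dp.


T_mix = 0.24*93.5 + 0.76*76.7 = 80.73 F

80.73 F


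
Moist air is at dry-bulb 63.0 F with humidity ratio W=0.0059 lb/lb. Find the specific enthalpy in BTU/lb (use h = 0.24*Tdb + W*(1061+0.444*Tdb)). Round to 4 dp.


h = 0.24*63.0 + 0.0059*(1061+0.444*63.0) = 21.5449 BTU/lb

21.5449 BTU/lb


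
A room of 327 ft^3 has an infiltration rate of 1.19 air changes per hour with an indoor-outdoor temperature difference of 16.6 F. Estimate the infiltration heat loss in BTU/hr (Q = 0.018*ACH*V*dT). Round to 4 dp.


Q = 0.018 * 1.19 * 327 * 16.6 = 116.2720 BTU/hr

116.2720 BTU/hr


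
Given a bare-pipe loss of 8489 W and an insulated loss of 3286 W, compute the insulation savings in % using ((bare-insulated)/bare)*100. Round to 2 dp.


Savings = ((8489-3286)/8489)*100 = 61.29 %

61.29 %


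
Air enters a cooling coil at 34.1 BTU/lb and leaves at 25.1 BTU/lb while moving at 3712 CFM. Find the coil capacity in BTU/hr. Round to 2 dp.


Q = 4.5 * 3712 * (34.1 - 25.1) = 150336.00 BTU/hr

150336.00 BTU/hr


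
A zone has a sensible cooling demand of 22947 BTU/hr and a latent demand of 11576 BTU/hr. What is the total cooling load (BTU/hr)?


Qt = 22947 + 11576 = 34523 BTU/hr

34523 BTU/hr


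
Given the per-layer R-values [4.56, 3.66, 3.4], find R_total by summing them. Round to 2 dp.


R_total = 4.56 + 3.66 + 3.4 = 11.62

11.62


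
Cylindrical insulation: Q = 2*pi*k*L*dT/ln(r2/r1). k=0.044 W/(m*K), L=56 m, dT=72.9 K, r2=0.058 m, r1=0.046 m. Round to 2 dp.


Q = 2*pi*0.044*56*72.9/ln(0.058/0.046) = 4868.91 W

4868.91 W


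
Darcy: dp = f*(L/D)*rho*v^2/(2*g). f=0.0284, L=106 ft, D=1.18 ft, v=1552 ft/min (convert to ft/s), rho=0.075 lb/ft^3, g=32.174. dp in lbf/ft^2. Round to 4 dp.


v_fps = 1552/60 = 25.8667 ft/s
dp = 0.0284*(106/1.18)*0.075*25.8667^2/(2*32.174) = 1.9895 lbf/ft^2

1.9895 lbf/ft^2


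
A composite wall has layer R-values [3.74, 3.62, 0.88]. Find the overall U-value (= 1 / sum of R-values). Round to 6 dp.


R_total = 3.74 + 3.62 + 0.88 = 8.24
U = 1/8.24 = 0.121359

0.121359


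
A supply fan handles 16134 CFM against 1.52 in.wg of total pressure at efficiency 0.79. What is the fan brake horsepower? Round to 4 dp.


BHP = 16134 * 1.52 / (6356 * 0.79) = 4.8840 hp

4.8840 hp


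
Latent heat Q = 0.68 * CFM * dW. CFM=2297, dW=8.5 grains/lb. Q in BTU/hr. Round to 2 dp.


Q = 0.68 * 2297 * 8.5 = 13276.66 BTU/hr

13276.66 BTU/hr


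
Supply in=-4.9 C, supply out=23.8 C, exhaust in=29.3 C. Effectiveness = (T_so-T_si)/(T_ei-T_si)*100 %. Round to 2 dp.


eff = (23.8-(-4.9))/(29.3-(-4.9))*100 = 83.92 %

83.92 %


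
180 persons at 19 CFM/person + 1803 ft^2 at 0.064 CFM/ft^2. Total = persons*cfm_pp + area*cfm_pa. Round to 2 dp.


Total = 180*19 + 1803*0.064 = 3535.39 CFM

3535.39 CFM
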